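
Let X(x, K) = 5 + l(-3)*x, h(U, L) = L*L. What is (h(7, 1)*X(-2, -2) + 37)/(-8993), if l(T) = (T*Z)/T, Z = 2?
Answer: -38/8993 ≈ -0.0042255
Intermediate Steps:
l(T) = 2 (l(T) = (T*2)/T = (2*T)/T = 2)
h(U, L) = L²
X(x, K) = 5 + 2*x
(h(7, 1)*X(-2, -2) + 37)/(-8993) = (1²*(5 + 2*(-2)) + 37)/(-8993) = (1*(5 - 4) + 37)*(-1/8993) = (1*1 + 37)*(-1/8993) = (1 + 37)*(-1/8993) = 38*(-1/8993) = -38/8993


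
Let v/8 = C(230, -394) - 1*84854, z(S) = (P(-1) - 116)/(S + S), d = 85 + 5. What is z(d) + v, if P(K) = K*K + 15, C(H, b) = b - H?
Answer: -6154421/9 ≈ -6.8382e+5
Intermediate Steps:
d = 90
P(K) = 15 + K**2 (P(K) = K**2 + 15 = 15 + K**2)
z(S) = -50/S (z(S) = ((15 + (-1)**2) - 116)/(S + S) = ((15 + 1) - 116)/((2*S)) = (16 - 116)*(1/(2*S)) = -50/S)
v = -683824 (v = 8*((-394 - 1*230) - 1*84854) = 8*((-394 - 230) - 84854) = 8*(-624 - 84854) = 8*(-85478) = -683824)
z(d) + v = -50/90 - 683824 = -50*1/90 - 683824 = -5/9 - 683824 = -6154421/9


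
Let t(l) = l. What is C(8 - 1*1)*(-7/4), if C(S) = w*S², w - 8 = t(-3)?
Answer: -1715/4 ≈ -428.75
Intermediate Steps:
w = 5 (w = 8 - 3 = 5)
C(S) = 5*S²
C(8 - 1*1)*(-7/4) = (5*(8 - 1*1)²)*(-7/4) = (5*(8 - 1)²)*(-7*¼) = (5*7²)*(-7/4) = (5*49)*(-7/4) = 245*(-7/4) = -1715/4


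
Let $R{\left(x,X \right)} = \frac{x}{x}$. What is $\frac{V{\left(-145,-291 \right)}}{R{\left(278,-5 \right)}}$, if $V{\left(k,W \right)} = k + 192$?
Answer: $47$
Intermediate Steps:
$R{\left(x,X \right)} = 1$
$V{\left(k,W \right)} = 192 + k$
$\frac{V{\left(-145,-291 \right)}}{R{\left(278,-5 \right)}} = \frac{192 - 145}{1} = 47 \cdot 1 = 47$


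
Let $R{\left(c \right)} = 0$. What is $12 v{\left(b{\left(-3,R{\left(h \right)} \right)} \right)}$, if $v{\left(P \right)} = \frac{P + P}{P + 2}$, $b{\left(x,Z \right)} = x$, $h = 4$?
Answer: $72$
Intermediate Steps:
$v{\left(P \right)} = \frac{2 P}{2 + P}$
$12 v{\left(b{\left(-3,R{\left(h \right)} \right)} \right)} = 12 \cdot 2 \left(-3\right) \frac{1}{2 - 3} = 12 \cdot 2 \left(-3\right) \frac{1}{-1} = 12 \cdot 2 \left(-3\right) \left(-1\right) = 12 \cdot 6 = 72$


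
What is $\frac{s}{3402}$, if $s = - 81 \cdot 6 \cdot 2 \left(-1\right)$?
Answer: $\frac{2}{7} \approx 0.28571$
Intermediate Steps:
$s = 972$ ($s = - 81 \cdot 12 \left(-1\right) = \left(-81\right) \left(-12\right) = 972$)
$\frac{s}{3402} = \frac{972}{3402} = 972 \cdot \frac{1}{3402} = \frac{2}{7}$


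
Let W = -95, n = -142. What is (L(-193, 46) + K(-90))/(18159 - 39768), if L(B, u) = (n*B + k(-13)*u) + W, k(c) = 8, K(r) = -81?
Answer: -27598/21609 ≈ -1.2772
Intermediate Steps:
L(B, u) = -95 - 142*B + 8*u (L(B, u) = (-142*B + 8*u) - 95 = -95 - 142*B + 8*u)
(L(-193, 46) + K(-90))/(18159 - 39768) = ((-95 - 142*(-193) + 8*46) - 81)/(18159 - 39768) = ((-95 + 27406 + 368) - 81)/(-21609) = (27679 - 81)*(-1/21609) = 27598*(-1/21609) = -27598/21609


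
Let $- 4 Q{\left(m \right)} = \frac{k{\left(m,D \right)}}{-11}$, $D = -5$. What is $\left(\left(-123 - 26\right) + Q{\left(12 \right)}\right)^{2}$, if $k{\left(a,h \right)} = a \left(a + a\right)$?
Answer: $\frac{2455489}{121} \approx 20293.0$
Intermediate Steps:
$k{\left(a,h \right)} = 2 a^{2}$ ($k{\left(a,h \right)} = a 2 a = 2 a^{2}$)
$Q{\left(m \right)} = \frac{m^{2}}{22}$ ($Q{\left(m \right)} = - \frac{2 m^{2} \frac{1}{-11}}{4} = - \frac{2 m^{2} \left(- \frac{1}{11}\right)}{4} = - \frac{\left(- \frac{2}{11}\right) m^{2}}{4} = \frac{m^{2}}{22}$)
$\left(\left(-123 - 26\right) + Q{\left(12 \right)}\right)^{2} = \left(\left(-123 - 26\right) + \frac{12^{2}}{22}\right)^{2} = \left(\left(-123 - 26\right) + \frac{1}{22} \cdot 144\right)^{2} = \left(-149 + \frac{72}{11}\right)^{2} = \left(- \frac{1567}{11}\right)^{2} = \frac{2455489}{121}$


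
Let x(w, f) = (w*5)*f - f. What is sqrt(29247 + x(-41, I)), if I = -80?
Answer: sqrt(45727) ≈ 213.84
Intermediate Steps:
x(w, f) = -f + 5*f*w (x(w, f) = (5*w)*f - f = 5*f*w - f = -f + 5*f*w)
sqrt(29247 + x(-41, I)) = sqrt(29247 - 80*(-1 + 5*(-41))) = sqrt(29247 - 80*(-1 - 205)) = sqrt(29247 - 80*(-206)) = sqrt(29247 + 16480) = sqrt(45727)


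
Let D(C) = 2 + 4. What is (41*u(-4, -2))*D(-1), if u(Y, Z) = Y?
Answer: -984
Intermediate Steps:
D(C) = 6
(41*u(-4, -2))*D(-1) = (41*(-4))*6 = -164*6 = -984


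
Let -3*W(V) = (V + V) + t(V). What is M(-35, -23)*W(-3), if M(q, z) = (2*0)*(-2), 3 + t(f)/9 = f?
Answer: 0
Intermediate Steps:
t(f) = -27 + 9*f
M(q, z) = 0 (M(q, z) = 0*(-2) = 0)
W(V) = 9 - 11*V/3 (W(V) = -((V + V) + (-27 + 9*V))/3 = -(2*V + (-27 + 9*V))/3 = -(-27 + 11*V)/3 = 9 - 11*V/3)
M(-35, -23)*W(-3) = 0*(9 - 11/3*(-3)) = 0*(9 + 11) = 0*20 = 0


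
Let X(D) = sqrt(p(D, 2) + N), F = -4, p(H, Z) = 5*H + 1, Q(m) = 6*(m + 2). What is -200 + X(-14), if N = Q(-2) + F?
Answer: -200 + I*sqrt(73) ≈ -200.0 + 8.544*I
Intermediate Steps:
Q(m) = 12 + 6*m (Q(m) = 6*(2 + m) = 12 + 6*m)
p(H, Z) = 1 + 5*H
N = -4 (N = (12 + 6*(-2)) - 4 = (12 - 12) - 4 = 0 - 4 = -4)
X(D) = sqrt(-3 + 5*D) (X(D) = sqrt((1 + 5*D) - 4) = sqrt(-3 + 5*D))
-200 + X(-14) = -200 + sqrt(-3 + 5*(-14)) = -200 + sqrt(-3 - 70) = -200 + sqrt(-73) = -200 + I*sqrt(73)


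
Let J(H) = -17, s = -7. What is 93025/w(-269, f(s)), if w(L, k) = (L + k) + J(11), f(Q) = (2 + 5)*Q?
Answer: -18605/67 ≈ -277.69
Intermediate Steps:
f(Q) = 7*Q
w(L, k) = -17 + L + k (w(L, k) = (L + k) - 17 = -17 + L + k)
93025/w(-269, f(s)) = 93025/(-17 - 269 + 7*(-7)) = 93025/(-17 - 269 - 49) = 93025/(-335) = 93025*(-1/335) = -18605/67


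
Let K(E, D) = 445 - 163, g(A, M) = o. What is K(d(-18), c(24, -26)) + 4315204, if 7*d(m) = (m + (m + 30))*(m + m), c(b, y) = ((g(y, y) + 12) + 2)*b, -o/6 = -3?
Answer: 4315486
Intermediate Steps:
o = 18 (o = -6*(-3) = 18)
g(A, M) = 18
c(b, y) = 32*b (c(b, y) = ((18 + 12) + 2)*b = (30 + 2)*b = 32*b)
d(m) = 2*m*(30 + 2*m)/7 (d(m) = ((m + (m + 30))*(m + m))/7 = ((m + (30 + m))*(2*m))/7 = ((30 + 2*m)*(2*m))/7 = (2*m*(30 + 2*m))/7 = 2*m*(30 + 2*m)/7)
K(E, D) = 282
K(d(-18), c(24, -26)) + 4315204 = 282 + 4315204 = 4315486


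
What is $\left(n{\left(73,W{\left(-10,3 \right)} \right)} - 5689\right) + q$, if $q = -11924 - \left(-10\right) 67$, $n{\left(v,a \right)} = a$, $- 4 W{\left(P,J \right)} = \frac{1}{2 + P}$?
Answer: $- \frac{542175}{32} \approx -16943.0$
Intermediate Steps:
$W{\left(P,J \right)} = - \frac{1}{4 \left(2 + P\right)}$
$q = -11254$ ($q = -11924 - -670 = -11924 + 670 = -11254$)
$\left(n{\left(73,W{\left(-10,3 \right)} \right)} - 5689\right) + q = \left(- \frac{1}{8 + 4 \left(-10\right)} - 5689\right) - 11254 = \left(- \frac{1}{8 - 40} - 5689\right) - 11254 = \left(- \frac{1}{-32} - 5689\right) - 11254 = \left(\left(-1\right) \left(- \frac{1}{32}\right) - 5689\right) - 11254 = \left(\frac{1}{32} - 5689\right) - 11254 = - \frac{182047}{32} - 11254 = - \frac{542175}{32}$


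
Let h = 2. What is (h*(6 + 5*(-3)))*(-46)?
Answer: 828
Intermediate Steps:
(h*(6 + 5*(-3)))*(-46) = (2*(6 + 5*(-3)))*(-46) = (2*(6 - 15))*(-46) = (2*(-9))*(-46) = -18*(-46) = 828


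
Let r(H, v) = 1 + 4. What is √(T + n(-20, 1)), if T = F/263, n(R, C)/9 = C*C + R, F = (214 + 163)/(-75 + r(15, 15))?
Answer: I*√57963645670/18410 ≈ 13.077*I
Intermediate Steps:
r(H, v) = 5
F = -377/70 (F = (214 + 163)/(-75 + 5) = 377/(-70) = 377*(-1/70) = -377/70 ≈ -5.3857)
n(R, C) = 9*R + 9*C² (n(R, C) = 9*(C*C + R) = 9*(C² + R) = 9*(R + C²) = 9*R + 9*C²)
T = -377/18410 (T = -377/70/263 = -377/70*1/263 = -377/18410 ≈ -0.020478)
√(T + n(-20, 1)) = √(-377/18410 + (9*(-20) + 9*1²)) = √(-377/18410 + (-180 + 9*1)) = √(-377/18410 + (-180 + 9)) = √(-377/18410 - 171) = √(-3148487/18410) = I*√57963645670/18410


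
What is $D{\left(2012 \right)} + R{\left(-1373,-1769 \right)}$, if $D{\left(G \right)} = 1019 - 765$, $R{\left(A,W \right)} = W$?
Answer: $-1515$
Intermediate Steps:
$D{\left(G \right)} = 254$ ($D{\left(G \right)} = 1019 - 765 = 254$)
$D{\left(2012 \right)} + R{\left(-1373,-1769 \right)} = 254 - 1769 = -1515$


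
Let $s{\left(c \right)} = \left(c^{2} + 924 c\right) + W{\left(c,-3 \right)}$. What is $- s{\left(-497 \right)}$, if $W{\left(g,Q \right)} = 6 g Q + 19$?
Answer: $203254$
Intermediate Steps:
$W{\left(g,Q \right)} = 19 + 6 Q g$ ($W{\left(g,Q \right)} = 6 Q g + 19 = 19 + 6 Q g$)
$s{\left(c \right)} = 19 + c^{2} + 906 c$ ($s{\left(c \right)} = \left(c^{2} + 924 c\right) + \left(19 + 6 \left(-3\right) c\right) = \left(c^{2} + 924 c\right) - \left(-19 + 18 c\right) = 19 + c^{2} + 906 c$)
$- s{\left(-497 \right)} = - (19 + \left(-497\right)^{2} + 906 \left(-497\right)) = - (19 + 247009 - 450282) = \left(-1\right) \left(-203254\right) = 203254$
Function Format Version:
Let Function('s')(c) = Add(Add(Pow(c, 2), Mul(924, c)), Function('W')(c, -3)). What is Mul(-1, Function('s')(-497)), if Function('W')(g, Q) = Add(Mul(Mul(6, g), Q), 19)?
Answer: 203254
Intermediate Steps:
Function('W')(g, Q) = Add(19, Mul(6, Q, g)) (Function('W')(g, Q) = Add(Mul(6, Q, g), 19) = Add(19, Mul(6, Q, g)))
Function('s')(c) = Add(19, Pow(c, 2), Mul(906, c)) (Function('s')(c) = Add(Add(Pow(c, 2), Mul(924, c)), Add(19, Mul(6, -3, c))) = Add(Add(Pow(c, 2), Mul(924, c)), Add(19, Mul(-18, c))) = Add(19, Pow(c, 2), Mul(906, c)))
Mul(-1, Function('s')(-497)) = Mul(-1, Add(19, Pow(-497, 2), Mul(906, -497))) = Mul(-1, Add(19, 247009, -450282)) = Mul(-1, -203254) = 203254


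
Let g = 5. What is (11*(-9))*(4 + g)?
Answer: -891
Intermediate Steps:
(11*(-9))*(4 + g) = (11*(-9))*(4 + 5) = -99*9 = -891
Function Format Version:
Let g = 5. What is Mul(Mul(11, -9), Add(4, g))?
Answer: -891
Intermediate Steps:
Mul(Mul(11, -9), Add(4, g)) = Mul(Mul(11, -9), Add(4, 5)) = Mul(-99, 9) = -891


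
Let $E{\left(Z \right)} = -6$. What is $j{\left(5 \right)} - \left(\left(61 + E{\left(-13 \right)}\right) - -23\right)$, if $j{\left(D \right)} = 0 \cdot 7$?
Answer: $-78$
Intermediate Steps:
$j{\left(D \right)} = 0$
$j{\left(5 \right)} - \left(\left(61 + E{\left(-13 \right)}\right) - -23\right) = 0 - \left(\left(61 - 6\right) - -23\right) = 0 - \left(55 + 23\right) = 0 - 78 = -78$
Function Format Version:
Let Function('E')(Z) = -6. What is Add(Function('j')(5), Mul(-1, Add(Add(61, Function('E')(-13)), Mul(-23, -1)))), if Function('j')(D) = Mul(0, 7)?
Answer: -78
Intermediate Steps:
Function('j')(D) = 0
Add(Function('j')(5), Mul(-1, Add(Add(61, Function('E')(-13)), Mul(-23, -1)))) = Add(0, Mul(-1, Add(Add(61, -6), Mul(-23, -1)))) = Add(0, Mul(-1, Add(55, 23))) = Add(0, Mul(-1, 78)) = Add(0, -78) = -78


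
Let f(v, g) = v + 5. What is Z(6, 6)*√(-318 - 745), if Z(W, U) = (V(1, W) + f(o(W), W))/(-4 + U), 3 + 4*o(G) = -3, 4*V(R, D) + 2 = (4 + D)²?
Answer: 14*I*√1063 ≈ 456.45*I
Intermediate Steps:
V(R, D) = -½ + (4 + D)²/4
o(G) = -3/2 (o(G) = -¾ + (¼)*(-3) = -¾ - ¾ = -3/2)
f(v, g) = 5 + v
Z(W, U) = (3 + (4 + W)²/4)/(-4 + U) (Z(W, U) = ((-½ + (4 + W)²/4) + (5 - 3/2))/(-4 + U) = ((-½ + (4 + W)²/4) + 7/2)/(-4 + U) = (3 + (4 + W)²/4)/(-4 + U))
Z(6, 6)*√(-318 - 745) = ((12 + (4 + 6)²)/(4*(-4 + 6)))*√(-318 - 745) = ((¼)*(12 + 10²)/2)*√(-1063) = ((¼)*(½)*(12 + 100))*(I*√1063) = ((¼)*(½)*112)*(I*√1063) = 14*(I*√1063) = 14*I*√1063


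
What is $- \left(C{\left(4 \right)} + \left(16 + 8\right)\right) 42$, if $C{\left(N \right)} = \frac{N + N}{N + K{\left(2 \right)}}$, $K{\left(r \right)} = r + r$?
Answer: $-1050$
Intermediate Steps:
$K{\left(r \right)} = 2 r$
$C{\left(N \right)} = \frac{2 N}{4 + N}$ ($C{\left(N \right)} = \frac{N + N}{N + 2 \cdot 2} = \frac{2 N}{N + 4} = \frac{2 N}{4 + N}$)
$- \left(C{\left(4 \right)} + \left(16 + 8\right)\right) 42 = - \left(2 \cdot 4 \frac{1}{4 + 4} + \left(16 + 8\right)\right) 42 = - \left(2 \cdot 4 \cdot \frac{1}{8} + 24\right) 42 = - \left(1 + 24\right) 42 = - 25 \cdot 42 = \left(-1\right) 1050 = -1050$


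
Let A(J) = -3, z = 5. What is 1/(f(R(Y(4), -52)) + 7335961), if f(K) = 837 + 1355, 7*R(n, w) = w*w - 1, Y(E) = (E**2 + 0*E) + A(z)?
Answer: 1/7338153 ≈ 1.3627e-7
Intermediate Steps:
Y(E) = -3 + E**2 (Y(E) = (E**2 + 0*E) - 3 = (E**2 + 0) - 3 = E**2 - 3 = -3 + E**2)
R(n, w) = -1/7 + w**2/7 (R(n, w) = (w*w - 1)/7 = (w**2 - 1)/7 = (-1 + w**2)/7 = -1/7 + w**2/7)
f(K) = 2192
1/(f(R(Y(4), -52)) + 7335961) = 1/(2192 + 7335961) = 1/7338153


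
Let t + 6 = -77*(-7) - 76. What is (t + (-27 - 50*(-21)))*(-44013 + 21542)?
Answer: -33257080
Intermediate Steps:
t = 457 (t = -6 + (-77*(-7) - 76) = -6 + (539 - 76) = -6 + 463 = 457)
(t + (-27 - 50*(-21)))*(-44013 + 21542) = (457 + (-27 - 50*(-21)))*(-44013 + 21542) = (457 + (-27 + 1050))*(-22471) = (457 + 1023)*(-22471) = 1480*(-22471) = -33257080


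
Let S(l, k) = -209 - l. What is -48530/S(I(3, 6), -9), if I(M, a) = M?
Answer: 24265/106 ≈ 228.92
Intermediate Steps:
-48530/S(I(3, 6), -9) = -48530/(-209 - 1*3) = -48530/(-209 - 3) = -48530/(-212) = -48530*(-1/212) = 24265/106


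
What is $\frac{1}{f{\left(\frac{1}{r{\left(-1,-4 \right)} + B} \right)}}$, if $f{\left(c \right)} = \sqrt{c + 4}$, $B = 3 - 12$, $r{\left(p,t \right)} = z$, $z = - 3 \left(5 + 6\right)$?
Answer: $\frac{\sqrt{7014}}{167} \approx 0.50149$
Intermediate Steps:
$z = -33$ ($z = \left(-3\right) 11 = -33$)
$r{\left(p,t \right)} = -33$
$B = -9$
$f{\left(c \right)} = \sqrt{4 + c}$
$\frac{1}{f{\left(\frac{1}{r{\left(-1,-4 \right)} + B} \right)}} = \frac{1}{\sqrt{4 + \frac{1}{-33 - 9}}} = \frac{1}{\sqrt{4 + \frac{1}{-42}}} = \frac{1}{\sqrt{4 - \frac{1}{42}}} = \frac{1}{\sqrt{\frac{167}{42}}} = \frac{1}{\frac{1}{42} \sqrt{7014}} = \frac{\sqrt{7014}}{167}$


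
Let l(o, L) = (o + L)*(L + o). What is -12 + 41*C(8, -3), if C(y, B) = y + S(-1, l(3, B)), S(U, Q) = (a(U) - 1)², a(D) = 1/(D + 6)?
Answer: 8556/25 ≈ 342.24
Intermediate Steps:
l(o, L) = (L + o)² (l(o, L) = (L + o)*(L + o) = (L + o)²)
a(D) = 1/(6 + D)
S(U, Q) = (-1 + 1/(6 + U))² (S(U, Q) = (1/(6 + U) - 1)² = (-1 + 1/(6 + U))²)
C(y, B) = 16/25 + y (C(y, B) = y + (5 - 1)²/(6 - 1)² = y + 4²/5² = y + 16*(1/25) = y + 16/25 = 16/25 + y)
-12 + 41*C(8, -3) = -12 + 41*(16/25 + 8) = -12 + 41*(216/25) = -12 + 8856/25 = 8556/25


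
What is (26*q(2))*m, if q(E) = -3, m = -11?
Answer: 858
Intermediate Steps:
(26*q(2))*m = (26*(-3))*(-11) = -78*(-11) = 858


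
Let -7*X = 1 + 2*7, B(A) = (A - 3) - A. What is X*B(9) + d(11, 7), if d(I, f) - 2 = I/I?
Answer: 66/7 ≈ 9.4286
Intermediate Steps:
B(A) = -3 (B(A) = (-3 + A) - A = -3)
X = -15/7 (X = -(1 + 2*7)/7 = -(1 + 14)/7 = -1/7*15 = -15/7 ≈ -2.1429)
d(I, f) = 3 (d(I, f) = 2 + I/I = 2 + 1 = 3)
X*B(9) + d(11, 7) = -15/7*(-3) + 3 = 45/7 + 3 = 66/7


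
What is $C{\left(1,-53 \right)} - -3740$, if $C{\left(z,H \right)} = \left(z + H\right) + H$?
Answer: $3635$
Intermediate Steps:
$C{\left(z,H \right)} = z + 2 H$ ($C{\left(z,H \right)} = \left(H + z\right) + H = z + 2 H$)
$C{\left(1,-53 \right)} - -3740 = \left(1 + 2 \left(-53\right)\right) - -3740 = \left(1 - 106\right) + 3740 = -105 + 3740 = 3635$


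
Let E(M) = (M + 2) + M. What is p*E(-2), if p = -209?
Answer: 418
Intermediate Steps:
E(M) = 2 + 2*M (E(M) = (2 + M) + M = 2 + 2*M)
p*E(-2) = -209*(2 + 2*(-2)) = -209*(2 - 4) = -209*(-2) = 418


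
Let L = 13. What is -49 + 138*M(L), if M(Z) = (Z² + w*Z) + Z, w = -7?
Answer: 12509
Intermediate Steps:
M(Z) = Z² - 6*Z (M(Z) = (Z² - 7*Z) + Z = Z² - 6*Z)
-49 + 138*M(L) = -49 + 138*(13*(-6 + 13)) = -49 + 138*(13*7) = -49 + 138*91 = -49 + 12558 = 12509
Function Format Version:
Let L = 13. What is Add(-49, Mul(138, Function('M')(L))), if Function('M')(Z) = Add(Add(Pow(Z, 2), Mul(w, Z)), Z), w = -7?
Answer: 12509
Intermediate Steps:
Function('M')(Z) = Add(Pow(Z, 2), Mul(-6, Z)) (Function('M')(Z) = Add(Add(Pow(Z, 2), Mul(-7, Z)), Z) = Add(Pow(Z, 2), Mul(-6, Z)))
Add(-49, Mul(138, Function('M')(L))) = Add(-49, Mul(138, Mul(13, Add(-6, 13)))) = Add(-49, Mul(138, Mul(13, 7))) = Add(-49, Mul(138, 91)) = Add(-49, 12558) = 12509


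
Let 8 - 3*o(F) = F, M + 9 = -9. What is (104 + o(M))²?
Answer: 114244/9 ≈ 12694.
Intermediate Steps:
M = -18 (M = -9 - 9 = -18)
o(F) = 8/3 - F/3
(104 + o(M))² = (104 + (8/3 - ⅓*(-18)))² = (104 + (8/3 + 6))² = (104 + 26/3)² = (338/3)² = 114244/9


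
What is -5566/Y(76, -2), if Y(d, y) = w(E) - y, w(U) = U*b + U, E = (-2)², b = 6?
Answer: -2783/15 ≈ -185.53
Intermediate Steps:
E = 4
w(U) = 7*U (w(U) = U*6 + U = 6*U + U = 7*U)
Y(d, y) = 28 - y (Y(d, y) = 7*4 - y = 28 - y)
-5566/Y(76, -2) = -5566/(28 - 1*(-2)) = -5566/(28 + 2) = -5566/30 = -5566*1/30 = -2783/15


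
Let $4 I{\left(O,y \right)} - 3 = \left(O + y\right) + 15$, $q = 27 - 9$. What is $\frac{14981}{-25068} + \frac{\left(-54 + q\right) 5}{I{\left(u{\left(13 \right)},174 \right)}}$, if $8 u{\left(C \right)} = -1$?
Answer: $- \frac{33477503}{7695876} \approx -4.3501$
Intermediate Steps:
$q = 18$
$u{\left(C \right)} = - \frac{1}{8}$ ($u{\left(C \right)} = \frac{1}{8} \left(-1\right) = - \frac{1}{8}$)
$I{\left(O,y \right)} = \frac{9}{2} + \frac{O}{4} + \frac{y}{4}$ ($I{\left(O,y \right)} = \frac{3}{4} + \frac{\left(O + y\right) + 15}{4} = \frac{3}{4} + \frac{15 + O + y}{4} = \frac{3}{4} + \left(\frac{15}{4} + \frac{O}{4} + \frac{y}{4}\right) = \frac{9}{2} + \frac{O}{4} + \frac{y}{4}$)
$\frac{14981}{-25068} + \frac{\left(-54 + q\right) 5}{I{\left(u{\left(13 \right)},174 \right)}} = \frac{14981}{-25068} + \frac{\left(-54 + 18\right) 5}{\frac{9}{2} + \frac{1}{4} \left(- \frac{1}{8}\right) + \frac{1}{4} \cdot 174} = 14981 \left(- \frac{1}{25068}\right) + \frac{\left(-36\right) 5}{\frac{9}{2} - \frac{1}{32} + \frac{87}{2}} = - \frac{14981}{25068} - \frac{180}{\frac{1535}{32}} = - \frac{14981}{25068} - \frac{1152}{307} = - \frac{33477503}{7695876}$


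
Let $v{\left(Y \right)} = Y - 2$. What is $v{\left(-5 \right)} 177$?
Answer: $-1239$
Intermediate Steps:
$v{\left(Y \right)} = -2 + Y$ ($v{\left(Y \right)} = Y - 2 = -2 + Y$)
$v{\left(-5 \right)} 177 = \left(-2 - 5\right) 177 = \left(-7\right) 177 = -1239$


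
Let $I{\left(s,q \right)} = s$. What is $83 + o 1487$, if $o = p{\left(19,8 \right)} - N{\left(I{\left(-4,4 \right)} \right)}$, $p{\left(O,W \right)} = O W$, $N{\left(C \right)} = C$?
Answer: $232055$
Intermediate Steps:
$o = 156$ ($o = 19 \cdot 8 - -4 = 152 + 4 = 156$)
$83 + o 1487 = 83 + 156 \cdot 1487 = 83 + 231972 = 232055$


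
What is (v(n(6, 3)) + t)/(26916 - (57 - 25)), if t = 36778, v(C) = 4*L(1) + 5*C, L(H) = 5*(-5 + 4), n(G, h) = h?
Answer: 3343/2444 ≈ 1.3678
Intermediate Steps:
L(H) = -5 (L(H) = 5*(-1) = -5)
v(C) = -20 + 5*C (v(C) = 4*(-5) + 5*C = -20 + 5*C)
(v(n(6, 3)) + t)/(26916 - (57 - 25)) = ((-20 + 5*3) + 36778)/(26916 - (57 - 25)) = ((-20 + 15) + 36778)/(26916 - 1*32) = (-5 + 36778)/(26916 - 32) = 36773/26884 = 36773*(1/26884) = 3343/2444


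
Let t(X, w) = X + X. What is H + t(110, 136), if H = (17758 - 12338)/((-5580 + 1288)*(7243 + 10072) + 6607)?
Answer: 16348056640/74309373 ≈ 220.00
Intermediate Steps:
t(X, w) = 2*X
H = -5420/74309373 (H = 5420/(-4292*17315 + 6607) = 5420/(-74315980 + 6607) = 5420/(-74309373) = 5420*(-1/74309373) = -5420/74309373 ≈ -7.2938e-5)
H + t(110, 136) = -5420/74309373 + 2*110 = -5420/74309373 + 220 = 16348056640/74309373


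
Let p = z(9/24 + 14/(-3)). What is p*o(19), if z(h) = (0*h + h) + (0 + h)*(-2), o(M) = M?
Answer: 1957/24 ≈ 81.542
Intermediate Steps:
z(h) = -h (z(h) = (0 + h) + h*(-2) = h - 2*h = -h)
p = 103/24 (p = -(9/24 + 14/(-3)) = -(9*(1/24) + 14*(-1/3)) = -(3/8 - 14/3) = -1*(-103/24) = 103/24 ≈ 4.2917)
p*o(19) = (103/24)*19 = 1957/24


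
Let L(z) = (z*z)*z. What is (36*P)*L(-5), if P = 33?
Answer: -148500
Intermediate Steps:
L(z) = z³ (L(z) = z²*z = z³)
(36*P)*L(-5) = (36*33)*(-5)³ = 1188*(-125) = -148500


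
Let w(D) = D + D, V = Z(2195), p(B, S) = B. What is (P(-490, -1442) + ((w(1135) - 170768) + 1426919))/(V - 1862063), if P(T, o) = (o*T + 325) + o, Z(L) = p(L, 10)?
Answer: -163657/154989 ≈ -1.0559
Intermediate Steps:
Z(L) = L
V = 2195
P(T, o) = 325 + o + T*o (P(T, o) = (T*o + 325) + o = (325 + T*o) + o = 325 + o + T*o)
w(D) = 2*D
(P(-490, -1442) + ((w(1135) - 170768) + 1426919))/(V - 1862063) = ((325 - 1442 - 490*(-1442)) + ((2*1135 - 170768) + 1426919))/(2195 - 1862063) = ((325 - 1442 + 706580) + ((2270 - 170768) + 1426919))/(-1859868) = (705463 + (-168498 + 1426919))*(-1/1859868) = (705463 + 1258421)*(-1/1859868) = 1963884*(-1/1859868) = -163657/154989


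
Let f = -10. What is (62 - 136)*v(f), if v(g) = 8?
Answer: -592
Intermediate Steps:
(62 - 136)*v(f) = (62 - 136)*8 = -74*8 = -592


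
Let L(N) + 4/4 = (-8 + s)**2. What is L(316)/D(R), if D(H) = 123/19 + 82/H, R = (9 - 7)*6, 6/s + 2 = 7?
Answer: 128934/37925 ≈ 3.3997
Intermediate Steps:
s = 6/5 (s = 6/(-2 + 7) = 6/5 ≈ 1.2000)
L(N) = 1131/25 (L(N) = -1 + (-8 + 6/5)**2 = -1 + (-34/5)**2 = -1 + 1156/25 = 1131/25)
R = 12 (R = 2*6 = 12)
D(H) = 123/19 + 82/H (D(H) = 123*(1/19) + 82/H = 123/19 + 82/H)
L(316)/D(R) = 1131/(25*(123/19 + 82/12)) = 1131/(25*(123/19 + 82*(1/12))) = 1131/(25*(123/19 + 41/6)) = 1131/(25*(1517/114)) = (1131/25)*(114/1517) = 128934/37925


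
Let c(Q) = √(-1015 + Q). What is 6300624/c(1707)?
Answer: 3150312*√173/173 ≈ 2.3951e+5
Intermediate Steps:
6300624/c(1707) = 6300624/(√(-1015 + 1707)) = 6300624/(√692) = 6300624/((2*√173)) = 6300624*(√173/346) = 3150312*√173/173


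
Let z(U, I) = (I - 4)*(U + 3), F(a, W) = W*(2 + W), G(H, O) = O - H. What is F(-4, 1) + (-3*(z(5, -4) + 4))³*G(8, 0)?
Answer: -46655997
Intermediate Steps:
z(U, I) = (-4 + I)*(3 + U)
F(-4, 1) + (-3*(z(5, -4) + 4))³*G(8, 0) = 1*(2 + 1) + (-3*((-12 - 4*5 + 3*(-4) - 4*5) + 4))³*(0 - 1*8) = 1*3 + (-3*((-12 - 20 - 12 - 20) + 4))³*(0 - 8) = 3 + (-3*(-64 + 4))³*(-8) = 3 + (-3*(-60))³*(-8) = 3 + 180³*(-8) = 3 + 5832000*(-8) = 3 - 46656000 = -46655997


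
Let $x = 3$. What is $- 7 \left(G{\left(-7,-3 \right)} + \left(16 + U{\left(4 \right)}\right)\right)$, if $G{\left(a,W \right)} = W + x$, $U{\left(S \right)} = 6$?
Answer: $-154$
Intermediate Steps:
$G{\left(a,W \right)} = 3 + W$ ($G{\left(a,W \right)} = W + 3 = 3 + W$)
$- 7 \left(G{\left(-7,-3 \right)} + \left(16 + U{\left(4 \right)}\right)\right) = - 7 \left(\left(3 - 3\right) + \left(16 + 6\right)\right) = - 7 \left(0 + 22\right) = \left(-7\right) 22 = -154$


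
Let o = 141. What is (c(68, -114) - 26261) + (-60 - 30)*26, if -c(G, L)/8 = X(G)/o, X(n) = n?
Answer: -4033285/141 ≈ -28605.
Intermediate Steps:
c(G, L) = -8*G/141
(c(68, -114) - 26261) + (-60 - 30)*26 = (-8/141*68 - 26261) + (-60 - 30)*26 = (-544/141 - 26261) - 90*26 = -3703345/141 - 2340 = -4033285/141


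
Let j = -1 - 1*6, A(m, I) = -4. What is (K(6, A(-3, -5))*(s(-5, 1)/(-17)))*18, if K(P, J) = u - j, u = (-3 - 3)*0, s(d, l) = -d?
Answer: -630/17 ≈ -37.059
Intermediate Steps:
j = -7 (j = -1 - 6 = -7)
u = 0 (u = -6*0 = 0)
K(P, J) = 7 (K(P, J) = 0 - 1*(-7) = 0 + 7 = 7)
(K(6, A(-3, -5))*(s(-5, 1)/(-17)))*18 = (7*(-1*(-5)/(-17)))*18 = (7*(5*(-1/17)))*18 = (7*(-5/17))*18 = -35/17*18 = -630/17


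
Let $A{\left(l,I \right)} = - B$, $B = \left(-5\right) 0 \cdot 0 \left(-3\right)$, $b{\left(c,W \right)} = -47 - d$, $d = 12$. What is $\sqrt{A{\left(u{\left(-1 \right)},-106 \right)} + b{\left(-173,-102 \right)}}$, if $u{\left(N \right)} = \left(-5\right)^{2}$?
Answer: $i \sqrt{59} \approx 7.6811 i$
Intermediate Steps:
$b{\left(c,W \right)} = -59$ ($b{\left(c,W \right)} = -47 - 12 = -59$)
$B = 0$ ($B = 0 \cdot 0 = 0$)
$u{\left(N \right)} = 25$
$A{\left(l,I \right)} = 0$ ($A{\left(l,I \right)} = \left(-1\right) 0 = 0$)
$\sqrt{A{\left(u{\left(-1 \right)},-106 \right)} + b{\left(-173,-102 \right)}} = \sqrt{0 - 59} = \sqrt{-59} = i \sqrt{59}$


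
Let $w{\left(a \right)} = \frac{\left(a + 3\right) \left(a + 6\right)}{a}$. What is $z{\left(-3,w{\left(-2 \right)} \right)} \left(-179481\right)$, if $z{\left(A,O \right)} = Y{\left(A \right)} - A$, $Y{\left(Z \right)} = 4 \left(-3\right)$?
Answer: $1615329$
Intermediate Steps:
$Y{\left(Z \right)} = -12$
$w{\left(a \right)} = \frac{\left(3 + a\right) \left(6 + a\right)}{a}$
$z{\left(A,O \right)} = -12 - A$
$z{\left(-3,w{\left(-2 \right)} \right)} \left(-179481\right) = \left(-12 - -3\right) \left(-179481\right) = \left(-12 + 3\right) \left(-179481\right) = \left(-9\right) \left(-179481\right) = 1615329$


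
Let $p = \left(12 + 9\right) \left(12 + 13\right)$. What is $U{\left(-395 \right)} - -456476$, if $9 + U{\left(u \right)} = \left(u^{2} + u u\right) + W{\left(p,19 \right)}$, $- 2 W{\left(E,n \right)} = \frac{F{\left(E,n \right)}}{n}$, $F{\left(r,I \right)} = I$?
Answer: $\frac{1537033}{2} \approx 7.6852 \cdot 10^{5}$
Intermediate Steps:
$p = 525$ ($p = 21 \cdot 25 = 525$)
$W{\left(E,n \right)} = - \frac{1}{2}$ ($W{\left(E,n \right)} = - \frac{n \frac{1}{n}}{2} = \left(- \frac{1}{2}\right) 1 = - \frac{1}{2}$)
$U{\left(u \right)} = - \frac{19}{2} + 2 u^{2}$ ($U{\left(u \right)} = -9 - \left(\frac{1}{2} - u^{2} - u u\right) = -9 + \left(\left(u^{2} + u^{2}\right) - \frac{1}{2}\right) = -9 + \left(2 u^{2} - \frac{1}{2}\right) = -9 + \left(- \frac{1}{2} + 2 u^{2}\right) = - \frac{19}{2} + 2 u^{2}$)
$U{\left(-395 \right)} - -456476 = \left(- \frac{19}{2} + 2 \left(-395\right)^{2}\right) - -456476 = \left(- \frac{19}{2} + 2 \cdot 156025\right) + 456476 = \left(- \frac{19}{2} + 312050\right) + 456476 = \frac{624081}{2} + 456476 = \frac{1537033}{2}$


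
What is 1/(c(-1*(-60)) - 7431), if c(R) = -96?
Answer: -1/7527 ≈ -0.00013286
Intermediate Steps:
1/(c(-1*(-60)) - 7431) = 1/(-96 - 7431) = 1/(-7527) = -1/7527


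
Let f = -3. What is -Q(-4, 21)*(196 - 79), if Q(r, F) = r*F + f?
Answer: 10179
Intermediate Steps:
Q(r, F) = -3 + F*r (Q(r, F) = r*F - 3 = F*r - 3 = -3 + F*r)
-Q(-4, 21)*(196 - 79) = -(-3 + 21*(-4))*(196 - 79) = -(-3 - 84)*117 = -(-87)*117 = -1*(-10179) = 10179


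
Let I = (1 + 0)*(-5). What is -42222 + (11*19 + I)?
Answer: -42018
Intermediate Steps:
I = -5 (I = 1*(-5) = -5)
-42222 + (11*19 + I) = -42222 + (11*19 - 5) = -42222 + (209 - 5) = -42222 + 204 = -42018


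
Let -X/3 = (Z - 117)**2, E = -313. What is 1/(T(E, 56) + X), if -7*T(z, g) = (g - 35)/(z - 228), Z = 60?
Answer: -541/5273124 ≈ -0.00010260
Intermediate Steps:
X = -9747 (X = -3*(60 - 117)**2 = -3*(-57)**2 = -3*3249 = -9747)
T(z, g) = -(-35 + g)/(7*(-228 + z)) (T(z, g) = -(g - 35)/(7*(z - 228)) = -(-35 + g)/(7*(-228 + z)))
1/(T(E, 56) + X) = 1/((35 - 1*56)/(7*(-228 - 313)) - 9747) = 1/((1/7)*(35 - 56)/(-541) - 9747) = 1/((1/7)*(-1/541)*(-21) - 9747) = 1/(3/541 - 9747) = 1/(-5273124/541) = -541/5273124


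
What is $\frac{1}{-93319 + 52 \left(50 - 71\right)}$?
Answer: $- \frac{1}{94411} \approx -1.0592 \cdot 10^{-5}$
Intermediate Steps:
$\frac{1}{-93319 + 52 \left(50 - 71\right)} = \frac{1}{-93319 + 52 \left(-21\right)} = \frac{1}{-93319 - 1092} = \frac{1}{-94411} = - \frac{1}{94411}$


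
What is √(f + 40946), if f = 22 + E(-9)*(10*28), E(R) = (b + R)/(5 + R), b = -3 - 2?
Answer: 2*√10487 ≈ 204.81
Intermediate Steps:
b = -5
E(R) = (-5 + R)/(5 + R)
f = 1002 (f = 22 + ((-5 - 9)/(5 - 9))*(10*28) = 22 + (-14/(-4))*280 = 22 - ¼*(-14)*280 = 22 + (7/2)*280 = 22 + 980 = 1002)
√(f + 40946) = √(1002 + 40946) = √41948 = 2*√10487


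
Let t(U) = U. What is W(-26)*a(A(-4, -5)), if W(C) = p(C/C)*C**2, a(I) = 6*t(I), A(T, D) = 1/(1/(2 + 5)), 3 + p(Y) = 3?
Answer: 0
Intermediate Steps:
p(Y) = 0 (p(Y) = -3 + 3 = 0)
A(T, D) = 7 (A(T, D) = 1/(1/7) = 7)
a(I) = 6*I
W(C) = 0 (W(C) = 0*C**2 = 0)
W(-26)*a(A(-4, -5)) = 0*(6*7) = 0*42 = 0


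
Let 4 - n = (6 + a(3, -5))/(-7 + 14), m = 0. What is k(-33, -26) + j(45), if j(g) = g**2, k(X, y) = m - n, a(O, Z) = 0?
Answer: 14153/7 ≈ 2021.9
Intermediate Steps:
n = 22/7 (n = 4 - (6 + 0)/(-7 + 14) = 4 - 6/7 = 22/7 ≈ 3.1429)
k(X, y) = -22/7 (k(X, y) = 0 - 1*22/7 = 0 - 22/7 = -22/7)
k(-33, -26) + j(45) = -22/7 + 45**2 = -22/7 + 2025 = 14153/7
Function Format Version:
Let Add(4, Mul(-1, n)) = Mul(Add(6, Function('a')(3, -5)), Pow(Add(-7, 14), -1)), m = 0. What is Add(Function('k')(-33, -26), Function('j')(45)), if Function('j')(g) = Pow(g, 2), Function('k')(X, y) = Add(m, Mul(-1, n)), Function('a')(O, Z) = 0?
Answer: Rational(14153, 7) ≈ 2021.9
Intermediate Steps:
n = Rational(22, 7) (n = Add(4, Mul(-1, Mul(Add(6, 0), Pow(Add(-7, 14), -1)))) = Add(4, Mul(-1, Mul(6, Pow(7, -1)))) = Add(4, Mul(-1, Mul(6, Rational(1, 7)))) = Add(4, Mul(-1, Rational(6, 7))) = Add(4, Rational(-6, 7)) = Rational(22, 7) ≈ 3.1429)
Function('k')(X, y) = Rational(-22, 7) (Function('k')(X, y) = Add(0, Mul(-1, Rational(22, 7))) = Add(0, Rational(-22, 7)) = Rational(-22, 7))
Add(Function('k')(-33, -26), Function('j')(45)) = Add(Rational(-22, 7), Pow(45, 2)) = Add(Rational(-22, 7), 2025) = Rational(14153, 7)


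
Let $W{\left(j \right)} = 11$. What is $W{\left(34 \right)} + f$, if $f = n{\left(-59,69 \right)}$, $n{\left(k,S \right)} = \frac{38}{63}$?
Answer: $\frac{731}{63} \approx 11.603$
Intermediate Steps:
$n{\left(k,S \right)} = \frac{38}{63}$ ($n{\left(k,S \right)} = 38 \cdot \frac{1}{63} = \frac{38}{63}$)
$f = \frac{38}{63} \approx 0.60317$
$W{\left(34 \right)} + f = 11 + \frac{38}{63} = \frac{731}{63}$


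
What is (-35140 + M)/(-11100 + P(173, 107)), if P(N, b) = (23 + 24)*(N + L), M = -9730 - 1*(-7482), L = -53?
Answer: 719/105 ≈ 6.8476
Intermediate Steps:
M = -2248 (M = -9730 + 7482 = -2248)
P(N, b) = -2491 + 47*N (P(N, b) = (23 + 24)*(N - 53) = 47*(-53 + N) = -2491 + 47*N)
(-35140 + M)/(-11100 + P(173, 107)) = (-35140 - 2248)/(-11100 + (-2491 + 47*173)) = -37388/(-11100 + (-2491 + 8131)) = -37388/(-11100 + 5640) = -37388/(-5460) = -37388*(-1/5460) = 719/105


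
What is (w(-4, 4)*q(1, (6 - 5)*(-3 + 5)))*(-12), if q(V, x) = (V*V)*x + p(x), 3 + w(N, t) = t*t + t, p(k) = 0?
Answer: -408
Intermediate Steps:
w(N, t) = -3 + t + t² (w(N, t) = -3 + (t*t + t) = -3 + (t² + t) = -3 + (t + t²) = -3 + t + t²)
q(V, x) = x*V² (q(V, x) = (V*V)*x + 0 = V²*x + 0 = x*V² + 0 = x*V²)
(w(-4, 4)*q(1, (6 - 5)*(-3 + 5)))*(-12) = ((-3 + 4 + 4²)*(((6 - 5)*(-3 + 5))*1²))*(-12) = ((-3 + 4 + 16)*((1*2)*1))*(-12) = (17*(2*1))*(-12) = (17*2)*(-12) = 34*(-12) = -408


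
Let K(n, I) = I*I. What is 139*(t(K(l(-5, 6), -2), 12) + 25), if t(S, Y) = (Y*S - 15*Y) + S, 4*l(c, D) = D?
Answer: -14317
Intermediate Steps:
l(c, D) = D/4
K(n, I) = I²
t(S, Y) = S - 15*Y + S*Y (t(S, Y) = (S*Y - 15*Y) + S = (-15*Y + S*Y) + S = S - 15*Y + S*Y)
139*(t(K(l(-5, 6), -2), 12) + 25) = 139*(((-2)² - 15*12 + (-2)²*12) + 25) = 139*((4 - 180 + 4*12) + 25) = 139*((4 - 180 + 48) + 25) = 139*(-128 + 25) = 139*(-103) = -14317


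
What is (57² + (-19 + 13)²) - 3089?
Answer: 196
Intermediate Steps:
(57² + (-19 + 13)²) - 3089 = (3249 + (-6)²) - 3089 = (3249 + 36) - 3089 = 3285 - 3089 = 196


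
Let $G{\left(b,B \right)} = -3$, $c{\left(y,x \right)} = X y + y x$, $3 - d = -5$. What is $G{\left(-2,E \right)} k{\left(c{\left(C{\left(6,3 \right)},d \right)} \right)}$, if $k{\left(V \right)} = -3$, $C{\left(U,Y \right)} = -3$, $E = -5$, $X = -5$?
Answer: $9$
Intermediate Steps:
$d = 8$ ($d = 3 - -5 = 3 + 5 = 8$)
$c{\left(y,x \right)} = - 5 y + x y$ ($c{\left(y,x \right)} = - 5 y + y x = - 5 y + x y$)
$G{\left(-2,E \right)} k{\left(c{\left(C{\left(6,3 \right)},d \right)} \right)} = \left(-3\right) \left(-3\right) = 9$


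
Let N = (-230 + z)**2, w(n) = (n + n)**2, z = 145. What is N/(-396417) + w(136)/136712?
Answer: 3542596391/6774370113 ≈ 0.52294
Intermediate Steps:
w(n) = 4*n**2 (w(n) = (2*n)**2 = 4*n**2)
N = 7225 (N = (-230 + 145)**2 = (-85)**2 = 7225)
N/(-396417) + w(136)/136712 = 7225/(-396417) + (4*136**2)/136712 = 7225*(-1/396417) + (4*18496)*(1/136712) = -7225/396417 + 73984*(1/136712) = -7225/396417 + 9248/17089 = 3542596391/6774370113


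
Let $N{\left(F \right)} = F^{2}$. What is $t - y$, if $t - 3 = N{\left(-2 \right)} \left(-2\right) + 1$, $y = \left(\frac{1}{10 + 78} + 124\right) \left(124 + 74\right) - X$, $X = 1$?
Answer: $- \frac{98229}{4} \approx -24557.0$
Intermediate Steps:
$y = \frac{98213}{4}$ ($y = \left(\frac{1}{10 + 78} + 124\right) \left(124 + 74\right) - 1 = \left(\frac{1}{88} + 124\right) 198 - 1 = \frac{10913}{88} \cdot 198 - 1 = \frac{98217}{4} - 1 = \frac{98213}{4} \approx 24553.0$)
$t = -4$ ($t = 3 + \left(\left(-2\right)^{2} \left(-2\right) + 1\right) = 3 + \left(4 \left(-2\right) + 1\right) = 3 + \left(-8 + 1\right) = 3 - 7 = -4$)
$t - y = -4 - \frac{98213}{4} = - \frac{98229}{4}$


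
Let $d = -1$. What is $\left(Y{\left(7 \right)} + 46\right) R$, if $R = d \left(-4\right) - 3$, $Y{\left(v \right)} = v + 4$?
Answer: $57$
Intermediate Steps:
$Y{\left(v \right)} = 4 + v$
$R = 1$ ($R = \left(-1\right) \left(-4\right) - 3 = 4 - 3 = 1$)
$\left(Y{\left(7 \right)} + 46\right) R = \left(\left(4 + 7\right) + 46\right) 1 = \left(11 + 46\right) 1 = 57 \cdot 1 = 57$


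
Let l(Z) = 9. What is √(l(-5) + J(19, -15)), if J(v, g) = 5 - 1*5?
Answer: 3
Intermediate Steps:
J(v, g) = 0 (J(v, g) = 5 - 5 = 0)
√(l(-5) + J(19, -15)) = √(9 + 0) = √9 = 3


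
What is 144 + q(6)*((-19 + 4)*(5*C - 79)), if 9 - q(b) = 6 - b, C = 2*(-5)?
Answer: 17559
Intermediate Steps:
C = -10
q(b) = 3 + b (q(b) = 9 - (6 - b) = 9 + (-6 + b) = 3 + b)
144 + q(6)*((-19 + 4)*(5*C - 79)) = 144 + (3 + 6)*((-19 + 4)*(5*(-10) - 79)) = 144 + 9*(-15*(-50 - 79)) = 144 + 9*(-15*(-129)) = 144 + 9*1935 = 144 + 17415 = 17559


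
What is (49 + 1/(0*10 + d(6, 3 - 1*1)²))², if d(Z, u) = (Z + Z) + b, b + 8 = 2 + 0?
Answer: 3115225/1296 ≈ 2403.7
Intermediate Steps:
b = -6 (b = -8 + (2 + 0) = -8 + 2 = -6)
d(Z, u) = -6 + 2*Z (d(Z, u) = (Z + Z) - 6 = 2*Z - 6 = -6 + 2*Z)
(49 + 1/(0*10 + d(6, 3 - 1*1)²))² = (49 + 1/(0*10 + (-6 + 2*6)²))² = (49 + 1/(0 + (-6 + 12)²))² = (49 + 1/(0 + 6²))² = (49 + 1/(0 + 36))² = (49 + 1/36)² = (1765/36)² = 3115225/1296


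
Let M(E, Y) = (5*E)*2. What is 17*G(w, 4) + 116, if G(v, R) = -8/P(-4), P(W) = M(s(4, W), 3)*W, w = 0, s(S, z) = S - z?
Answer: 4657/40 ≈ 116.43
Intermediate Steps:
M(E, Y) = 10*E
P(W) = W*(40 - 10*W) (P(W) = (10*(4 - W))*W = (40 - 10*W)*W = W*(40 - 10*W))
G(v, R) = 1/40 (G(v, R) = -8*(-1/(40*(4 - 1*(-4)))) = -8*(-1/(40*(4 + 4))) = -8/(10*(-4)*8) = -8/(-320) = -8*(-1/320) = 1/40)
17*G(w, 4) + 116 = 17*(1/40) + 116 = 17/40 + 116 = 4657/40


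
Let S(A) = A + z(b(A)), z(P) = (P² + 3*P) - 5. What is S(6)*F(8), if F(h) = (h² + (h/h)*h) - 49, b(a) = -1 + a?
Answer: 943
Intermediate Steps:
F(h) = -49 + h + h² (F(h) = (h² + 1*h) - 49 = (h² + h) - 49 = (h + h²) - 49 = -49 + h + h²)
z(P) = -5 + P² + 3*P
S(A) = -8 + (-1 + A)² + 4*A (S(A) = A + (-5 + (-1 + A)² + 3*(-1 + A)) = A + (-5 + (-1 + A)² + (-3 + 3*A)) = A + (-8 + (-1 + A)² + 3*A) = -8 + (-1 + A)² + 4*A)
S(6)*F(8) = (-7 + 6² + 2*6)*(-49 + 8 + 8²) = (-7 + 36 + 12)*(-49 + 8 + 64) = 41*23 = 943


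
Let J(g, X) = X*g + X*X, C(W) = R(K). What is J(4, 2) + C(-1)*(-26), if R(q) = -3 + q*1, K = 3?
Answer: 12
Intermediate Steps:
R(q) = -3 + q
C(W) = 0 (C(W) = -3 + 3 = 0)
J(g, X) = X² + X*g (J(g, X) = X*g + X² = X² + X*g)
J(4, 2) + C(-1)*(-26) = 2*(2 + 4) + 0*(-26) = 2*6 + 0 = 12 + 0 = 12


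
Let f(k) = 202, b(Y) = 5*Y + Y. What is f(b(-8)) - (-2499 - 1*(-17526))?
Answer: -14825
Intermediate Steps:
b(Y) = 6*Y
f(b(-8)) - (-2499 - 1*(-17526)) = 202 - (-2499 - 1*(-17526)) = 202 - (-2499 + 17526) = 202 - 1*15027 = 202 - 15027 = -14825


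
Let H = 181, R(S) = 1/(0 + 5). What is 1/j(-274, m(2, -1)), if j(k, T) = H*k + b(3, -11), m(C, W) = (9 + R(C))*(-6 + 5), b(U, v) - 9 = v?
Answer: -1/49596 ≈ -2.0163e-5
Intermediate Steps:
R(S) = ⅕ (R(S) = 1/5 = ⅕)
b(U, v) = 9 + v
m(C, W) = -46/5 (m(C, W) = (9 + ⅕)*(-6 + 5) = (46/5)*(-1) = -46/5)
j(k, T) = -2 + 181*k (j(k, T) = 181*k + (9 - 11) = 181*k - 2 = -2 + 181*k)
1/j(-274, m(2, -1)) = 1/(-2 + 181*(-274)) = 1/(-2 - 49594) = 1/(-49596) = -1/49596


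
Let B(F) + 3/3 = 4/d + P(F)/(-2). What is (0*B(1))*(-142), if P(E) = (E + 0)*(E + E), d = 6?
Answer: 0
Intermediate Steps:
P(E) = 2*E² (P(E) = E*(2*E) = 2*E²)
B(F) = -⅓ - F² (B(F) = -1 + (4/6 + (2*F²)/(-2)) = -1 + (4*(⅙) + (2*F²)*(-½)) = -1 + (⅔ - F²) = -⅓ - F²)
(0*B(1))*(-142) = (0*(-⅓ - 1*1²))*(-142) = (0*(-⅓ - 1*1))*(-142) = (0*(-⅓ - 1))*(-142) = (0*(-4/3))*(-142) = 0*(-142) = 0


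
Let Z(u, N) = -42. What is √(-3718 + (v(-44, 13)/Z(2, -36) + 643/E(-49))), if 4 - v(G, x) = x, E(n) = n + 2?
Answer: I*√1615590690/658 ≈ 61.086*I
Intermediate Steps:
E(n) = 2 + n
v(G, x) = 4 - x
√(-3718 + (v(-44, 13)/Z(2, -36) + 643/E(-49))) = √(-3718 + ((4 - 1*13)/(-42) + 643/(2 - 49))) = √(-3718 + ((4 - 13)*(-1/42) + 643/(-47))) = √(-3718 + (-9*(-1/42) + 643*(-1/47))) = √(-3718 + (3/14 - 643/47)) = √(-3718 - 8861/658) = √(-2455305/658) = I*√1615590690/658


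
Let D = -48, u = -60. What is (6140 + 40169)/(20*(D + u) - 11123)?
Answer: -46309/13283 ≈ -3.4863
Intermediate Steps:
(6140 + 40169)/(20*(D + u) - 11123) = (6140 + 40169)/(20*(-48 - 60) - 11123) = 46309/(20*(-108) - 11123) = 46309/(-2160 - 11123) = 46309/(-13283) = 46309*(-1/13283) = -46309/13283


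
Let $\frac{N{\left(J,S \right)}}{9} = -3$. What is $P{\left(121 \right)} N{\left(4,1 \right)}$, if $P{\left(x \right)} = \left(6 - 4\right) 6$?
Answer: $-324$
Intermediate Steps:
$N{\left(J,S \right)} = -27$ ($N{\left(J,S \right)} = 9 \left(-3\right) = -27$)
$P{\left(x \right)} = 12$ ($P{\left(x \right)} = 2 \cdot 6 = 12$)
$P{\left(121 \right)} N{\left(4,1 \right)} = 12 \left(-27\right) = -324$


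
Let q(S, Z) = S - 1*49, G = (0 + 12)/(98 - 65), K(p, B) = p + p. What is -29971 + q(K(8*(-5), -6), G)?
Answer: -30100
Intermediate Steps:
K(p, B) = 2*p
G = 4/11 (G = 12/33 = 12*(1/33) = 4/11 ≈ 0.36364)
q(S, Z) = -49 + S (q(S, Z) = S - 49 = -49 + S)
-29971 + q(K(8*(-5), -6), G) = -29971 + (-49 + 2*(8*(-5))) = -29971 + (-49 + 2*(-40)) = -29971 + (-49 - 80) = -29971 - 129 = -30100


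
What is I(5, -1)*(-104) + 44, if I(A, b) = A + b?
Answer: -372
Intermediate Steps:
I(5, -1)*(-104) + 44 = (5 - 1)*(-104) + 44 = 4*(-104) + 44 = -416 + 44 = -372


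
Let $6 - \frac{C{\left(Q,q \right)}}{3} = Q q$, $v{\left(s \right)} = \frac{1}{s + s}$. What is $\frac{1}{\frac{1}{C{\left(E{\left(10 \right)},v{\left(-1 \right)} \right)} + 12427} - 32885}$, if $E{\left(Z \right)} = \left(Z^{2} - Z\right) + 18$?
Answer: $- \frac{12607}{414581194} \approx -3.0409 \cdot 10^{-5}$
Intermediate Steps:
$E{\left(Z \right)} = 18 + Z^{2} - Z$
$v{\left(s \right)} = \frac{1}{2 s}$
$C{\left(Q,q \right)} = 18 - 3 Q q$
$\frac{1}{\frac{1}{C{\left(E{\left(10 \right)},v{\left(-1 \right)} \right)} + 12427} - 32885} = \frac{1}{\frac{1}{\left(18 - 3 \left(18 + 10^{2} - 10\right) \frac{1}{2 \left(-1\right)}\right) + 12427} - 32885} = \frac{1}{\frac{1}{\left(18 - 3 \left(18 + 100 - 10\right) \frac{1}{2} \left(-1\right)\right) + 12427} - 32885} = \frac{1}{\frac{1}{\left(18 - 324 \left(- \frac{1}{2}\right)\right) + 12427} - 32885} = \frac{1}{\frac{1}{\left(18 + 162\right) + 12427} - 32885} = \frac{1}{\frac{1}{180 + 12427} - 32885} = \frac{1}{\frac{1}{12607} - 32885} = \frac{1}{- \frac{414581194}{12607}} = - \frac{12607}{414581194}$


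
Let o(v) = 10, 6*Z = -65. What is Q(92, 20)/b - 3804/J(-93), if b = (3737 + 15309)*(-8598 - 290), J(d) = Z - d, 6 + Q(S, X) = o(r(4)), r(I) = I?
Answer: -965916519181/20863864516 ≈ -46.296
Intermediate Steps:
Z = -65/6 (Z = (1/6)*(-65) = -65/6 ≈ -10.833)
Q(S, X) = 4 (Q(S, X) = -6 + 10 = 4)
J(d) = -65/6 - d
b = -169280848 (b = 19046*(-8888) = -169280848)
Q(92, 20)/b - 3804/J(-93) = 4/(-169280848) - 3804/(-65/6 - 1*(-93)) = 4*(-1/169280848) - 3804/(-65/6 + 93) = -1/42320212 - 3804/493/6 = -1/42320212 - 3804*6/493 = -1/42320212 - 22824/493 = -965916519181/20863864516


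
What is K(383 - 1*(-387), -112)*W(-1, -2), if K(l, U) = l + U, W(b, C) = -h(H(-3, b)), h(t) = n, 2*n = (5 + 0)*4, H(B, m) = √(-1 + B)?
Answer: -6580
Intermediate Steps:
n = 10 (n = ((5 + 0)*4)/2 = (5*4)/2 = (½)*20 = 10)
h(t) = 10
W(b, C) = -10 (W(b, C) = -1*10 = -10)
K(l, U) = U + l
K(383 - 1*(-387), -112)*W(-1, -2) = (-112 + (383 - 1*(-387)))*(-10) = (-112 + (383 + 387))*(-10) = (-112 + 770)*(-10) = 658*(-10) = -6580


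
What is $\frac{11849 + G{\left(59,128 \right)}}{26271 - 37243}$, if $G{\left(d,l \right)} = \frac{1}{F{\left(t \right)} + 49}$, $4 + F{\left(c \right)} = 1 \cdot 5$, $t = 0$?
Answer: $- \frac{592451}{548600} \approx -1.0799$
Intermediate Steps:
$F{\left(c \right)} = 1$ ($F{\left(c \right)} = -4 + 1 \cdot 5 = -4 + 5 = 1$)
$G{\left(d,l \right)} = \frac{1}{50}$ ($G{\left(d,l \right)} = \frac{1}{1 + 49} = \frac{1}{50}$)
$\frac{11849 + G{\left(59,128 \right)}}{26271 - 37243} = \frac{11849 + \frac{1}{50}}{26271 - 37243} = \frac{592451}{50 \left(-10972\right)} = \frac{592451}{50} \left(- \frac{1}{10972}\right) = - \frac{592451}{548600}$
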